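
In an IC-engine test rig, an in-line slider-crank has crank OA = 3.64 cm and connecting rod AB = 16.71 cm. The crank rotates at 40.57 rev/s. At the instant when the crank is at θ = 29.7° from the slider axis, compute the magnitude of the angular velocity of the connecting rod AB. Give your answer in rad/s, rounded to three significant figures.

48.5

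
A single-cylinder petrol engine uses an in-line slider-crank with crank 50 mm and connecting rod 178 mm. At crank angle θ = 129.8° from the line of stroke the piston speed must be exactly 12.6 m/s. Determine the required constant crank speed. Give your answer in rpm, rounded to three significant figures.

3840

For an in-line slider-crank, |v_piston| = rω|sinθ|·[1 + r cosθ/√(L² − r² sin²θ)].
With r = 0.05 m, L = 0.178 m, θ = 129.8°: the bracketed kinematic factor |dx/dθ| = 0.03134 m.
ω = v/|dx/dθ| = 12.6/0.03134 = 402.04 rad/s.
N = 60ω/(2π) = 3839.2 rpm.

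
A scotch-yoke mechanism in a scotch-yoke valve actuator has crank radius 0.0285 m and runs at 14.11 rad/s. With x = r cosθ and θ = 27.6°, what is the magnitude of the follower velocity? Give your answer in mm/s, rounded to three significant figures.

ω = 14.11 rad/s
x = r cosθ ⇒ ẋ = −rω sinθ.
|v| = rω|sinθ| = 0.0285·14.11·|sin 27.6°| = 0.18631 m/s = 186.31 mm/s.

186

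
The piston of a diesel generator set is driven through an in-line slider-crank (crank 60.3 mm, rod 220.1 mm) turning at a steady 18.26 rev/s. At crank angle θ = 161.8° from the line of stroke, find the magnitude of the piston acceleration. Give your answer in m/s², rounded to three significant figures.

ω = 2π·18.3 = 114.7 rad/s
x(θ) = r cosθ + √(L² − r² sin²θ); with ω constant, a = ω²·d²x/dθ².
d²x/dθ² = −r cosθ − r²(cos2θ)/√u − r⁴ sin²2θ/(4u^{3/2}),  u = L² − r² sin²θ = 0.0480893 m².
Substituting r = 0.0603 m, L = 0.2201 m, θ = 161.8°: d²x/dθ² = +0.043827 m.
a = ω²·d²x/dθ² = (114.7)²·(+0.043827) = +576.9 m/s²;  |a| = 576.9 m/s².

577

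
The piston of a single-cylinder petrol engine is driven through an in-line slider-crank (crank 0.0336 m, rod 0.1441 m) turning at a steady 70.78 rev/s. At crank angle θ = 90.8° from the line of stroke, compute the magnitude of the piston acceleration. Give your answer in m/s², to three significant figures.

ω = 2π·70.8 = 444.7 rad/s
x(θ) = r cosθ + √(L² − r² sin²θ); with ω constant, a = ω²·d²x/dθ².
d²x/dθ² = −r cosθ − r²(cos2θ)/√u − r⁴ sin²2θ/(4u^{3/2}),  u = L² − r² sin²θ = 0.0196361 m².
Substituting r = 0.0336 m, L = 0.1441 m, θ = 90.8°: d²x/dθ² = +0.0085225 m.
a = ω²·d²x/dθ² = (444.7)²·(+0.0085225) = +1685.6 m/s²;  |a| = 1685.6 m/s².

1690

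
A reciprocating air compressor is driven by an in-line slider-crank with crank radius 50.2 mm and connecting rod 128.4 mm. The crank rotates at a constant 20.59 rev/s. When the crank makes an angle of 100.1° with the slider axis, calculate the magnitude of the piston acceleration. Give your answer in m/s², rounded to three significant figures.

ω = 2π·20.6 = 129.4 rad/s
x(θ) = r cosθ + √(L² − r² sin²θ); with ω constant, a = ω²·d²x/dθ².
d²x/dθ² = −r cosθ − r²(cos2θ)/√u − r⁴ sin²2θ/(4u^{3/2}),  u = L² − r² sin²θ = 0.014044 m².
Substituting r = 0.0502 m, L = 0.1284 m, θ = 100.1°: d²x/dθ² = +0.028647 m.
a = ω²·d²x/dθ² = (129.4)²·(+0.028647) = +479.45 m/s²;  |a| = 479.45 m/s².

479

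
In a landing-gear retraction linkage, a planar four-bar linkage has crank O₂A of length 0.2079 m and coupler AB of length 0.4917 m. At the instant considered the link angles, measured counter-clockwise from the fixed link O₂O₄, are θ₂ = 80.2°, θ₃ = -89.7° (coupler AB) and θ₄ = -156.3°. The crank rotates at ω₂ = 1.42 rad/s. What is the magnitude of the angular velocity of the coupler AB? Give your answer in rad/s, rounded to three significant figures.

ω₂ = 1.42 rad/s
Differentiating the loop-closure r₂e^{iθ₂}+r₃e^{iθ₃}=r₁+r₄e^{iθ₄} gives r₂ω₂e^{iθ₂}+r₃ω₃e^{iθ₃}=r₄ω₄e^{iθ₄}.
Eliminating the other unknown: ω₃ = r₂ω₂ sin(θ₄−θ₂) / [r₃ sin(θ₃−θ₄)].
Numerator sine = +0.83389; denominator sine = +0.91775.
Result = 0.2079·1.42·(+0.83389) / (0.4917·(+0.91775)) = +0.54554 rad/s; magnitude 0.54554 rad/s.

0.546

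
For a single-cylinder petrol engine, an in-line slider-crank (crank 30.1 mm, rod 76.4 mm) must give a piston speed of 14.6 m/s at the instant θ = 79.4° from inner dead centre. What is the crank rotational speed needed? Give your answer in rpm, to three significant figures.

For an in-line slider-crank, |v_piston| = rω|sinθ|·[1 + r cosθ/√(L² − r² sin²θ)].
With r = 0.0301 m, L = 0.0764 m, θ = 79.4°: the bracketed kinematic factor |dx/dθ| = 0.031912 m.
ω = v/|dx/dθ| = 14.6/0.031912 = 457.51 rad/s.
N = 60ω/(2π) = 4368.9 rpm.

4370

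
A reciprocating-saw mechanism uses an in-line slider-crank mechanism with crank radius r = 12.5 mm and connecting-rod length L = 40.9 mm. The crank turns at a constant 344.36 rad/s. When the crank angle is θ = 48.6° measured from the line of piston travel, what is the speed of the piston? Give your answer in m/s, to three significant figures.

ω = 344.4 rad/s
For an in-line slider-crank, x = r cosθ + √(L² − r² sin²θ), so v = −rω sinθ·[1 + r cosθ/√(L² − r² sin²θ)].
With r = 0.0125 m, L = 0.0409 m, θ = 48.6°: √(L² − r² sin²θ) = 0.039811 m.
v = −0.0125·344.4·0.75011·[1 + 0.0125·0.66131/0.039811] = -3.8993 m/s.
|v| = 3.8993 m/s.

3.90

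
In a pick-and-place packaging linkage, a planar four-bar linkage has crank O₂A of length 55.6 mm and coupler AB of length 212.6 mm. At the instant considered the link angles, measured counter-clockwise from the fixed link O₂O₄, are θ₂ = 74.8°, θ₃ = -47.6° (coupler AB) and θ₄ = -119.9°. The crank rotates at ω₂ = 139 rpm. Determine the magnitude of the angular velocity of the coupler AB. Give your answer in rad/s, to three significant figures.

ω₂ = 14.56 rad/s (from 139 rpm).
Differentiating the loop-closure r₂e^{iθ₂}+r₃e^{iθ₃}=r₁+r₄e^{iθ₄} gives r₂ω₂e^{iθ₂}+r₃ω₃e^{iθ₃}=r₄ω₄e^{iθ₄}.
Eliminating the other unknown: ω₃ = r₂ω₂ sin(θ₄−θ₂) / [r₃ sin(θ₃−θ₄)].
Numerator sine = +0.25376; denominator sine = +0.95266.
Result = 0.0556·14.56·(+0.25376) / (0.2126·(+0.95266)) = +1.014 rad/s; magnitude 1.014 rad/s.

1.01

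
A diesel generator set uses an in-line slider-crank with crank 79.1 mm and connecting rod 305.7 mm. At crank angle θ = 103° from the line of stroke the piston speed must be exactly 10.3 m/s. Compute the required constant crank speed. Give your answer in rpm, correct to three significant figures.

1360

For an in-line slider-crank, |v_piston| = rω|sinθ|·[1 + r cosθ/√(L² − r² sin²θ)].
With r = 0.0791 m, L = 0.3057 m, θ = 103°: the bracketed kinematic factor |dx/dθ| = 0.072437 m.
ω = v/|dx/dθ| = 10.3/0.072437 = 142.19 rad/s.
N = 60ω/(2π) = 1357.8 rpm.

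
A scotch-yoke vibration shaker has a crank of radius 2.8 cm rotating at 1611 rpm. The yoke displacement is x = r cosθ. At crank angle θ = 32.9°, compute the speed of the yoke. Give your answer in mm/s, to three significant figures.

2570

ω = 168.7 rad/s (from 1611 rpm).
x = r cosθ ⇒ ẋ = −rω sinθ.
|v| = rω|sinθ| = 0.028·168.7·|sin 32.9°| = 2.5658 m/s = 2565.8 mm/s.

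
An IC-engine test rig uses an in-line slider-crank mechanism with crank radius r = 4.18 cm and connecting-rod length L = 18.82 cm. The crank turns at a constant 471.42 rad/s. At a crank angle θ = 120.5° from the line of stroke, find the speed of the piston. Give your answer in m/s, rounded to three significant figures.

15.0

ω = 471.4 rad/s
For an in-line slider-crank, x = r cosθ + √(L² − r² sin²θ), so v = −rω sinθ·[1 + r cosθ/√(L² − r² sin²θ)].
With r = 0.0418 m, L = 0.1882 m, θ = 120.5°: √(L² − r² sin²θ) = 0.18472 m.
v = −0.0418·471.4·0.86163·[1 + 0.0418·-0.50754/0.18472] = -15.029 m/s.
|v| = 15.029 m/s.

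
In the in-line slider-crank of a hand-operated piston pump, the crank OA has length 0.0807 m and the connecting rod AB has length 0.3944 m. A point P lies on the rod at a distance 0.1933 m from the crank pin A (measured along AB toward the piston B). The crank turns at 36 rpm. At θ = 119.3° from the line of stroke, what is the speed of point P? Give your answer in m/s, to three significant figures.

0.263

ω = 3.77 rad/s.  Crank-pin speed |V_A| = rω = 0.30423 m/s, perpendicular to OA.
Rod angle: sinφ = −(r/L) sinθ ⇒ φ = -10.279°; ω_rod = −rω cosθ/√(L²−r²sin²θ) = +0.38366 rad/s.
V_P = V_A + ω_rod × AP, with AP = 0.1933 m along the rod.
Components: V_Px = −rω sinθ − a·ω_rod·sinφ = -0.25208 m/s;  V_Py = rω cosθ + a·ω_rod·cosφ = -0.075915 m/s.
|V_P| = √(V_Px² + V_Py²) = 0.26326 m/s.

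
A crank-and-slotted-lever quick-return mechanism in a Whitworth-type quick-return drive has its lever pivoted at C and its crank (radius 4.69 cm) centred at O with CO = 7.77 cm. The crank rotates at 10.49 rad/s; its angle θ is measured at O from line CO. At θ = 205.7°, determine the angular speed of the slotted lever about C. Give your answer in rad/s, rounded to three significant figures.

6.81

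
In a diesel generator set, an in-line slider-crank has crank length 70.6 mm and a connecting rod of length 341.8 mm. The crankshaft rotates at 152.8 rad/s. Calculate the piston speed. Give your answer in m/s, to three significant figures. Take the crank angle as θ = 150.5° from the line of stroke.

4.35

ω = 152.8 rad/s
For an in-line slider-crank, x = r cosθ + √(L² − r² sin²θ), so v = −rω sinθ·[1 + r cosθ/√(L² − r² sin²θ)].
With r = 0.0706 m, L = 0.3418 m, θ = 150.5°: √(L² − r² sin²θ) = 0.34003 m.
v = −0.0706·152.8·0.49242·[1 + 0.0706·-0.87036/0.34003] = -4.3521 m/s.
|v| = 4.3521 m/s.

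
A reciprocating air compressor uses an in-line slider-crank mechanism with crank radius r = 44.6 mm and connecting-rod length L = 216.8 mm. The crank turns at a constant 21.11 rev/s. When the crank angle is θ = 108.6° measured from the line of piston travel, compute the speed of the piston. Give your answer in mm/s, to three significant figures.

ω = 2π·21.1 = 132.6 rad/s
For an in-line slider-crank, x = r cosθ + √(L² − r² sin²θ), so v = −rω sinθ·[1 + r cosθ/√(L² − r² sin²θ)].
With r = 0.0446 m, L = 0.2168 m, θ = 108.6°: √(L² − r² sin²θ) = 0.21264 m.
v = −0.0446·132.6·0.94777·[1 + 0.0446·-0.31896/0.21264] = -5.2316 m/s.
|v| = 5.2316 m/s = 5231.6 mm/s.

5230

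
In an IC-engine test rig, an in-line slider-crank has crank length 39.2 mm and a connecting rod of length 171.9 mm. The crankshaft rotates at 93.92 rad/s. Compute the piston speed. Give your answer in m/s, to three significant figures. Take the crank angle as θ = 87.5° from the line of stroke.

ω = 93.92 rad/s
For an in-line slider-crank, x = r cosθ + √(L² − r² sin²θ), so v = −rω sinθ·[1 + r cosθ/√(L² − r² sin²θ)].
With r = 0.0392 m, L = 0.1719 m, θ = 87.5°: √(L² − r² sin²θ) = 0.16738 m.
v = −0.0392·93.92·0.99905·[1 + 0.0392·0.04362/0.16738] = -3.7157 m/s.
|v| = 3.7157 m/s.

3.72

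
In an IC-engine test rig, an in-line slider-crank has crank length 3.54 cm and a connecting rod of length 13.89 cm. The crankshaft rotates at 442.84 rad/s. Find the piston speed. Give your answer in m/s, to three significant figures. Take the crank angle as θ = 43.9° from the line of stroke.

12.9

ω = 442.8 rad/s
For an in-line slider-crank, x = r cosθ + √(L² − r² sin²θ), so v = −rω sinθ·[1 + r cosθ/√(L² − r² sin²θ)].
With r = 0.0354 m, L = 0.1389 m, θ = 43.9°: √(L² − r² sin²θ) = 0.13671 m.
v = −0.0354·442.8·0.69340·[1 + 0.0354·0.72055/0.13671] = -12.898 m/s.
|v| = 12.898 m/s.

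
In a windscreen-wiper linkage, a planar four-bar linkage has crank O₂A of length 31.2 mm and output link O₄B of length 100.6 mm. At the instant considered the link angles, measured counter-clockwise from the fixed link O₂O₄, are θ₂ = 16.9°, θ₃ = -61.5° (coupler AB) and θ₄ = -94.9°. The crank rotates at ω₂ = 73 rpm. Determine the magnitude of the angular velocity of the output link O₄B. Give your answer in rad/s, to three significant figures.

4.22

ω₂ = 7.645 rad/s (from 73 rpm).
Differentiating the loop-closure r₂e^{iθ₂}+r₃e^{iθ₃}=r₁+r₄e^{iθ₄} gives r₂ω₂e^{iθ₂}+r₃ω₃e^{iθ₃}=r₄ω₄e^{iθ₄}.
Eliminating the other unknown: ω₄ = r₂ω₂ sin(θ₂−θ₃) / [r₄ sin(θ₄−θ₃)].
Numerator sine = +0.97958; denominator sine = -0.55048.
Result = 0.0312·7.645·(+0.97958) / (0.1006·(-0.55048)) = -4.2189 rad/s; magnitude 4.2189 rad/s.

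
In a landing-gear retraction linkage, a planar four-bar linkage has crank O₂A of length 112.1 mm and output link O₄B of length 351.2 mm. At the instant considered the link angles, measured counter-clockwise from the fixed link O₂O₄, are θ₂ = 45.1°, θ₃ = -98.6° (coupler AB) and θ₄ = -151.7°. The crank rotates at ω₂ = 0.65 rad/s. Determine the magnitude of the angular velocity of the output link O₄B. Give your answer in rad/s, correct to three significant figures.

0.154

ω₂ = 0.65 rad/s
Differentiating the loop-closure r₂e^{iθ₂}+r₃e^{iθ₃}=r₁+r₄e^{iθ₄} gives r₂ω₂e^{iθ₂}+r₃ω₃e^{iθ₃}=r₄ω₄e^{iθ₄}.
Eliminating the other unknown: ω₄ = r₂ω₂ sin(θ₂−θ₃) / [r₄ sin(θ₄−θ₃)].
Numerator sine = +0.59201; denominator sine = -0.79968.
Result = 0.1121·0.65·(+0.59201) / (0.3512·(-0.79968)) = -0.15359 rad/s; magnitude 0.15359 rad/s.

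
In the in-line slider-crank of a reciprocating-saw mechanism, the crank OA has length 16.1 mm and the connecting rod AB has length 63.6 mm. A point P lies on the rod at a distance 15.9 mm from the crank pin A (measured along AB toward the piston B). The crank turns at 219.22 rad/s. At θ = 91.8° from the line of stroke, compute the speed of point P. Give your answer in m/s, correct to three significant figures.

3.52

ω = 219.2 rad/s.  Crank-pin speed |V_A| = rω = 3.5294 m/s, perpendicular to OA.
Rod angle: sinφ = −(r/L) sinθ ⇒ φ = -14.656°; ω_rod = −rω cosθ/√(L²−r²sin²θ) = +1.8017 rad/s.
V_P = V_A + ω_rod × AP, with AP = 0.0159 m along the rod.
Components: V_Px = −rω sinθ − a·ω_rod·sinφ = -3.5205 m/s;  V_Py = rω cosθ + a·ω_rod·cosφ = -0.083147 m/s.
|V_P| = √(V_Px² + V_Py²) = 3.5214 m/s.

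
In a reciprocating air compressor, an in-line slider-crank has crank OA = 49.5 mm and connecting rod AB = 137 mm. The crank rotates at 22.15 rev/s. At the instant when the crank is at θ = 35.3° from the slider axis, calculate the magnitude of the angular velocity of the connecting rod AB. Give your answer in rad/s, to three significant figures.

42.0

ω = 139.2 rad/s (converted from 22.15 rev/s).
The rod makes angle φ with the slider axis where L sinφ = r sinθ; differentiating, L cosφ·φ̇ = r ω cosθ.
L cosφ = √(L² − r² sin²θ) = 0.13398 m.
|ω_rod| = r ω |cosθ| / √(L² − r² sin²θ) = 0.0495·139.2·0.81614/0.13398 = 41.964 rad/s.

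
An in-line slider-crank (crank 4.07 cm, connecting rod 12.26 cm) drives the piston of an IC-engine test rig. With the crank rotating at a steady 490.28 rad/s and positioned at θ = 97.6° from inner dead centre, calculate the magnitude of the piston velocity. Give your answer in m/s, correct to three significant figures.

ω = 490.3 rad/s
For an in-line slider-crank, x = r cosθ + √(L² − r² sin²θ), so v = −rω sinθ·[1 + r cosθ/√(L² − r² sin²θ)].
With r = 0.0407 m, L = 0.1226 m, θ = 97.6°: √(L² − r² sin²θ) = 0.11577 m.
v = −0.0407·490.3·0.99122·[1 + 0.0407·-0.13226/0.11577] = -18.859 m/s.
|v| = 18.859 m/s.

18.9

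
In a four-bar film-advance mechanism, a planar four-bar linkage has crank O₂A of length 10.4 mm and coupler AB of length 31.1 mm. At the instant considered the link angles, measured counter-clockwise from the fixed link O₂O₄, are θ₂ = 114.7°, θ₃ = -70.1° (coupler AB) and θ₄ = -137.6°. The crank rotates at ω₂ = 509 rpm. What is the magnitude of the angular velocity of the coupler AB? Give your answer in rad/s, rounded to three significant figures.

18.4

ω₂ = 53.3 rad/s (from 509 rpm).
Differentiating the loop-closure r₂e^{iθ₂}+r₃e^{iθ₃}=r₁+r₄e^{iθ₄} gives r₂ω₂e^{iθ₂}+r₃ω₃e^{iθ₃}=r₄ω₄e^{iθ₄}.
Eliminating the other unknown: ω₃ = r₂ω₂ sin(θ₄−θ₂) / [r₃ sin(θ₃−θ₄)].
Numerator sine = +0.95266; denominator sine = +0.92388.
Result = 0.0104·53.3·(+0.95266) / (0.0311·(+0.92388)) = +18.38 rad/s; magnitude 18.38 rad/s.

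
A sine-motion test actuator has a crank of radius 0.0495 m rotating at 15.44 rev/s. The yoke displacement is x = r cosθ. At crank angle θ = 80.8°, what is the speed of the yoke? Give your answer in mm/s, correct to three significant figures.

ω = 97.01 rad/s (from 15.44 rev/s).
x = r cosθ ⇒ ẋ = −rω sinθ.
|v| = rω|sinθ| = 0.0495·97.01·|sin 80.8°| = 4.7403 m/s = 4740.3 mm/s.

4740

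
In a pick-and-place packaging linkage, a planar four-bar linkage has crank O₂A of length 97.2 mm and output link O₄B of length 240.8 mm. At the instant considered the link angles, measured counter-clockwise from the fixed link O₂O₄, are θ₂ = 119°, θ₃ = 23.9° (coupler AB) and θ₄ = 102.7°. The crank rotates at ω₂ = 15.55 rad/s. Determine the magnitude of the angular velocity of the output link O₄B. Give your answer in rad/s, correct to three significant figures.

6.37

ω₂ = 15.55 rad/s
Differentiating the loop-closure r₂e^{iθ₂}+r₃e^{iθ₃}=r₁+r₄e^{iθ₄} gives r₂ω₂e^{iθ₂}+r₃ω₃e^{iθ₃}=r₄ω₄e^{iθ₄}.
Eliminating the other unknown: ω₄ = r₂ω₂ sin(θ₂−θ₃) / [r₄ sin(θ₄−θ₃)].
Numerator sine = +0.99604; denominator sine = +0.98096.
Result = 0.0972·15.55·(+0.99604) / (0.2408·(+0.98096)) = +6.3734 rad/s; magnitude 6.3734 rad/s.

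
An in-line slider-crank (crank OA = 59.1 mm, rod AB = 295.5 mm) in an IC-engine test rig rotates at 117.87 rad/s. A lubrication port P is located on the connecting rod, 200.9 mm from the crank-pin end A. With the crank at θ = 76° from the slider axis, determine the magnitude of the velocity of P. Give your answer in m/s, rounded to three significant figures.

7.01

ω = 117.9 rad/s.  Crank-pin speed |V_A| = rω = 6.9661 m/s, perpendicular to OA.
Rod angle: sinφ = −(r/L) sinθ ⇒ φ = -11.190°; ω_rod = −rω cosθ/√(L²−r²sin²θ) = -5.8136 rad/s.
V_P = V_A + ω_rod × AP, with AP = 0.2009 m along the rod.
Components: V_Px = −rω sinθ − a·ω_rod·sinφ = -6.9858 m/s;  V_Py = rω cosθ + a·ω_rod·cosφ = +0.53951 m/s.
|V_P| = √(V_Px² + V_Py²) = 7.0066 m/s.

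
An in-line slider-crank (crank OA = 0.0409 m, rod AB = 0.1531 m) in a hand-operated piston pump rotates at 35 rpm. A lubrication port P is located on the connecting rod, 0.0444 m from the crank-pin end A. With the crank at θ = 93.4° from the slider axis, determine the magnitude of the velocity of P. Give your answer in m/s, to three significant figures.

ω = 3.665 rad/s.  Crank-pin speed |V_A| = rω = 0.14991 m/s, perpendicular to OA.
Rod angle: sinφ = −(r/L) sinθ ⇒ φ = -15.467°; ω_rod = −rω cosθ/√(L²−r²sin²θ) = +0.060251 rad/s.
V_P = V_A + ω_rod × AP, with AP = 0.0444 m along the rod.
Components: V_Px = −rω sinθ − a·ω_rod·sinφ = -0.14893 m/s;  V_Py = rω cosθ + a·ω_rod·cosφ = -0.0063121 m/s.
|V_P| = √(V_Px² + V_Py²) = 0.14906 m/s.

0.149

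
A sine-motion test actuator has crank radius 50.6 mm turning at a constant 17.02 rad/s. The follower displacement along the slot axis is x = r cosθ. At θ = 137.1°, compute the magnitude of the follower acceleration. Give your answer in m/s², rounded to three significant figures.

10.7

ω = 17.02 rad/s
x = r cosθ ⇒ ẍ = −rω² cosθ (ω constant).
|a| = rω²|cosθ| = 0.0506·(17.02)²·|cos 137.1°| = 10.737 m/s².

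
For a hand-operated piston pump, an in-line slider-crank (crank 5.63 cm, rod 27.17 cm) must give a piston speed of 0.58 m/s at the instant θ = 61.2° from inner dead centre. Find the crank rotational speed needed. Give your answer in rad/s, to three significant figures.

For an in-line slider-crank, |v_piston| = rω|sinθ|·[1 + r cosθ/√(L² − r² sin²θ)].
With r = 0.0563 m, L = 0.2717 m, θ = 61.2°: the bracketed kinematic factor |dx/dθ| = 0.054344 m.
ω = v/|dx/dθ| = 0.58/0.054344 = 10.673 rad/s.

10.7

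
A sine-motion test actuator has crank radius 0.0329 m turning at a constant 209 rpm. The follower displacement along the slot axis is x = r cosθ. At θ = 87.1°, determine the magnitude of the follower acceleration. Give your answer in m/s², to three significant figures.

ω = 21.89 rad/s (from 209 rpm).
x = r cosθ ⇒ ẍ = −rω² cosθ (ω constant).
|a| = rω²|cosθ| = 0.0329·(21.89)²·|cos 87.1°| = 0.79733 m/s².

0.797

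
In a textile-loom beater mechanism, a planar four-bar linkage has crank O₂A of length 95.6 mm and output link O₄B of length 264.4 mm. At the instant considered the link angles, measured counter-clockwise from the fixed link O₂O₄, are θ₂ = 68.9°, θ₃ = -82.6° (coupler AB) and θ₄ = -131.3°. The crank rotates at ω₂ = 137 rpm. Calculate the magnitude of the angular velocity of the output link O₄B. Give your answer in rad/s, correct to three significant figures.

ω₂ = 14.35 rad/s (from 137 rpm).
Differentiating the loop-closure r₂e^{iθ₂}+r₃e^{iθ₃}=r₁+r₄e^{iθ₄} gives r₂ω₂e^{iθ₂}+r₃ω₃e^{iθ₃}=r₄ω₄e^{iθ₄}.
Eliminating the other unknown: ω₄ = r₂ω₂ sin(θ₂−θ₃) / [r₄ sin(θ₄−θ₃)].
Numerator sine = +0.47716; denominator sine = -0.75126.
Result = 0.0956·14.35·(+0.47716) / (0.2644·(-0.75126)) = -3.2947 rad/s; magnitude 3.2947 rad/s.

3.29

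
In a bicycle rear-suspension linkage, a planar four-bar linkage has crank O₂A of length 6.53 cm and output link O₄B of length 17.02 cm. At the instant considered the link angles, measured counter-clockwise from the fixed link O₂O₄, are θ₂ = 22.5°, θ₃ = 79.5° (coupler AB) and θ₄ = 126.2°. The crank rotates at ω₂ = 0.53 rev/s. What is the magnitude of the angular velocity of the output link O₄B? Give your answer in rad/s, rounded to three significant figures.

1.47

ω₂ = 3.33 rad/s (from 0.53 rev/s).
Differentiating the loop-closure r₂e^{iθ₂}+r₃e^{iθ₃}=r₁+r₄e^{iθ₄} gives r₂ω₂e^{iθ₂}+r₃ω₃e^{iθ₃}=r₄ω₄e^{iθ₄}.
Eliminating the other unknown: ω₄ = r₂ω₂ sin(θ₂−θ₃) / [r₄ sin(θ₄−θ₃)].
Numerator sine = -0.83867; denominator sine = +0.72777.
Result = 0.0653·3.33·(-0.83867) / (0.1702·(+0.72777)) = -1.4723 rad/s; magnitude 1.4723 rad/s.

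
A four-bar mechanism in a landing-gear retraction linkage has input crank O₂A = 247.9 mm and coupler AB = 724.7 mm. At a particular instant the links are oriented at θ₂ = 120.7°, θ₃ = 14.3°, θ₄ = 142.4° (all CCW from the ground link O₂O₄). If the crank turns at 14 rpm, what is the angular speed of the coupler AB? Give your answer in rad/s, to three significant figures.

0.236

ω₂ = 1.466 rad/s (from 14 rpm).
Differentiating the loop-closure r₂e^{iθ₂}+r₃e^{iθ₃}=r₁+r₄e^{iθ₄} gives r₂ω₂e^{iθ₂}+r₃ω₃e^{iθ₃}=r₄ω₄e^{iθ₄}.
Eliminating the other unknown: ω₃ = r₂ω₂ sin(θ₄−θ₂) / [r₃ sin(θ₃−θ₄)].
Numerator sine = +0.36975; denominator sine = -0.78694.
Result = 0.2479·1.466·(+0.36975) / (0.7247·(-0.78694)) = -0.23564 rad/s; magnitude 0.23564 rad/s.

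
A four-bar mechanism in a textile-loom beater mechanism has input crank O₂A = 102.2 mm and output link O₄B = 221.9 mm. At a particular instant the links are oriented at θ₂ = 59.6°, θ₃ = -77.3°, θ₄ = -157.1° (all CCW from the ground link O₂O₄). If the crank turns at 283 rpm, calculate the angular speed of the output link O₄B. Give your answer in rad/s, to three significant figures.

9.48

ω₂ = 29.64 rad/s (from 283 rpm).
Differentiating the loop-closure r₂e^{iθ₂}+r₃e^{iθ₃}=r₁+r₄e^{iθ₄} gives r₂ω₂e^{iθ₂}+r₃ω₃e^{iθ₃}=r₄ω₄e^{iθ₄}.
Eliminating the other unknown: ω₄ = r₂ω₂ sin(θ₂−θ₃) / [r₄ sin(θ₄−θ₃)].
Numerator sine = +0.68327; denominator sine = -0.98420.
Result = 0.1022·29.64·(+0.68327) / (0.2219·(-0.98420)) = -9.4759 rad/s; magnitude 9.4759 rad/s.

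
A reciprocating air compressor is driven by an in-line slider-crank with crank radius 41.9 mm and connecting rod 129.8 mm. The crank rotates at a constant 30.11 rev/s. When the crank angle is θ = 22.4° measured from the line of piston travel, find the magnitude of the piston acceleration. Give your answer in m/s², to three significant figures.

1740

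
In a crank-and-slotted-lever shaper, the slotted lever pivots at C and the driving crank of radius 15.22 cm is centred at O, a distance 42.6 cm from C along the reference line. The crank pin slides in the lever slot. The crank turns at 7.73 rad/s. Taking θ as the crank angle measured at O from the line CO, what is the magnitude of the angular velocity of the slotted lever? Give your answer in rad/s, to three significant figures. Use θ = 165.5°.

ω = 7.73 rad/s
Crank pin A relative to C: A = (d + r cosθ, r sinθ); lever angle φ = atan2(r sinθ, d + r cosθ).
Differentiating tanφ: φ̇ = rω(d cosθ + r)/(d² + r² + 2dr cosθ).
d² + r² + 2dr cosθ = |CA|² = 0.0790969 m²;  d cosθ + r = -0.26023 m.
|ω_lever| = |0.1522·7.73·-0.26023| / 0.0790969 = 3.8707 rad/s.

3.87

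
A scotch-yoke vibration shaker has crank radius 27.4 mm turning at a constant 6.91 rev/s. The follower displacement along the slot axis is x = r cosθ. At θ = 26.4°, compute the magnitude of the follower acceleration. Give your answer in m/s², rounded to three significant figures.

46.3

ω = 43.42 rad/s (from 6.91 rev/s).
x = r cosθ ⇒ ẍ = −rω² cosθ (ω constant).
|a| = rω²|cosθ| = 0.0274·(43.42)²·|cos 26.4°| = 46.263 m/s².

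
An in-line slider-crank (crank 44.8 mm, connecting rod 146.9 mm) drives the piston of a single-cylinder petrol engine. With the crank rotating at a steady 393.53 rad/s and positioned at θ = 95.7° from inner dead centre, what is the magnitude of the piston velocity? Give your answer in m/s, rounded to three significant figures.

17.0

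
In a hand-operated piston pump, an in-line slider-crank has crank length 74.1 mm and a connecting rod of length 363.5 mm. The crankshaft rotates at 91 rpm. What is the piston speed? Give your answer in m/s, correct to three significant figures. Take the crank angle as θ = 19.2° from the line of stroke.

0.277

ω = 2π·91/60 = 9.529 rad/s
For an in-line slider-crank, x = r cosθ + √(L² − r² sin²θ), so v = −rω sinθ·[1 + r cosθ/√(L² − r² sin²θ)].
With r = 0.0741 m, L = 0.3635 m, θ = 19.2°: √(L² − r² sin²θ) = 0.36268 m.
v = −0.0741·9.529·0.32887·[1 + 0.0741·0.94438/0.36268] = -0.27703 m/s.
|v| = 0.27703 m/s.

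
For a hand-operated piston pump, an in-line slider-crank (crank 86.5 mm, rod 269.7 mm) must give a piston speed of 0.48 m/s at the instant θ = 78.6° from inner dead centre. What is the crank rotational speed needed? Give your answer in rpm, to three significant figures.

For an in-line slider-crank, |v_piston| = rω|sinθ|·[1 + r cosθ/√(L² − r² sin²θ)].
With r = 0.0865 m, L = 0.2697 m, θ = 78.6°: the bracketed kinematic factor |dx/dθ| = 0.090456 m.
ω = v/|dx/dθ| = 0.48/0.090456 = 5.3064 rad/s.
N = 60ω/(2π) = 50.673 rpm.

50.7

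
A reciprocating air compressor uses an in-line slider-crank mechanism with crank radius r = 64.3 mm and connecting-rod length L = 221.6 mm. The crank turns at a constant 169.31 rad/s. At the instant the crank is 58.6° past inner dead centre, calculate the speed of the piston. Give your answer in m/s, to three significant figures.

10.7

ω = 169.3 rad/s
For an in-line slider-crank, x = r cosθ + √(L² − r² sin²θ), so v = −rω sinθ·[1 + r cosθ/√(L² − r² sin²θ)].
With r = 0.0643 m, L = 0.2216 m, θ = 58.6°: √(L² − r² sin²θ) = 0.2147 m.
v = −0.0643·169.3·0.85355·[1 + 0.0643·0.52101/0.2147] = -10.742 m/s.
|v| = 10.742 m/s.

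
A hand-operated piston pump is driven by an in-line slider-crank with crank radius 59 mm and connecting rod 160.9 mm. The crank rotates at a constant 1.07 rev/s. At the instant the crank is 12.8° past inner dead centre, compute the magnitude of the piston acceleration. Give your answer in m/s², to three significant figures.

ω = 2π·1.07 = 6.723 rad/s
x(θ) = r cosθ + √(L² − r² sin²θ); with ω constant, a = ω²·d²x/dθ².
d²x/dθ² = −r cosθ − r²(cos2θ)/√u − r⁴ sin²2θ/(4u^{3/2}),  u = L² − r² sin²θ = 0.0257179 m².
Substituting r = 0.059 m, L = 0.1609 m, θ = 12.8°: d²x/dθ² = -0.077246 m.
a = ω²·d²x/dθ² = (6.723)²·(-0.077246) = -3.4914 m/s²;  |a| = 3.4914 m/s².

3.49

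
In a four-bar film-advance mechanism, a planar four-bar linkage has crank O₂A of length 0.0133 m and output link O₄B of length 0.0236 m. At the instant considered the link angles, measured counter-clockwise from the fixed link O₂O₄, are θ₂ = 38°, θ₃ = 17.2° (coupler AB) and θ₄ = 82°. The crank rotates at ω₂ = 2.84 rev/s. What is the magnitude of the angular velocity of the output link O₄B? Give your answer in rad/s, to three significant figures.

ω₂ = 17.84 rad/s (from 2.84 rev/s).
Differentiating the loop-closure r₂e^{iθ₂}+r₃e^{iθ₃}=r₁+r₄e^{iθ₄} gives r₂ω₂e^{iθ₂}+r₃ω₃e^{iθ₃}=r₄ω₄e^{iθ₄}.
Eliminating the other unknown: ω₄ = r₂ω₂ sin(θ₂−θ₃) / [r₄ sin(θ₄−θ₃)].
Numerator sine = +0.35511; denominator sine = +0.90483.
Result = 0.0133·17.84·(+0.35511) / (0.0236·(+0.90483)) = +3.9467 rad/s; magnitude 3.9467 rad/s.

3.95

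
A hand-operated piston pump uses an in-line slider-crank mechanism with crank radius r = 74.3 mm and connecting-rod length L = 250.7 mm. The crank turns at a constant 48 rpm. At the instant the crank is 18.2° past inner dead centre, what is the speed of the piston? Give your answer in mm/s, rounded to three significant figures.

ω = 2π·48/60 = 5.027 rad/s
For an in-line slider-crank, x = r cosθ + √(L² − r² sin²θ), so v = −rω sinθ·[1 + r cosθ/√(L² − r² sin²θ)].
With r = 0.0743 m, L = 0.2507 m, θ = 18.2°: √(L² − r² sin²θ) = 0.24962 m.
v = −0.0743·5.027·0.31233·[1 + 0.0743·0.94997/0.24962] = -0.14963 m/s.
|v| = 0.14963 m/s = 149.63 mm/s.

150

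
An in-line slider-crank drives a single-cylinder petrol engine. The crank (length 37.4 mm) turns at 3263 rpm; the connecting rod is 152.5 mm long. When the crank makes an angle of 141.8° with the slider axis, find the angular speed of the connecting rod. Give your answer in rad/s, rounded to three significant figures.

ω = 341.7 rad/s (converted from 3263 rpm).
The rod makes angle φ with the slider axis where L sinφ = r sinθ; differentiating, L cosφ·φ̇ = r ω cosθ.
L cosφ = √(L² − r² sin²θ) = 0.15074 m.
|ω_rod| = r ω |cosθ| / √(L² − r² sin²θ) = 0.0374·341.7·0.78586/0.15074 = 66.626 rad/s.

66.6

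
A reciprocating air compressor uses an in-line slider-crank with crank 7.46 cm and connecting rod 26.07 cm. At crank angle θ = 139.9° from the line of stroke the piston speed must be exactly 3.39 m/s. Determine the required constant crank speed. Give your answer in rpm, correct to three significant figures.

For an in-line slider-crank, |v_piston| = rω|sinθ|·[1 + r cosθ/√(L² − r² sin²θ)].
With r = 0.0746 m, L = 0.2607 m, θ = 139.9°: the bracketed kinematic factor |dx/dθ| = 0.037351 m.
ω = v/|dx/dθ| = 3.39/0.037351 = 90.762 rad/s.
N = 60ω/(2π) = 866.71 rpm.

867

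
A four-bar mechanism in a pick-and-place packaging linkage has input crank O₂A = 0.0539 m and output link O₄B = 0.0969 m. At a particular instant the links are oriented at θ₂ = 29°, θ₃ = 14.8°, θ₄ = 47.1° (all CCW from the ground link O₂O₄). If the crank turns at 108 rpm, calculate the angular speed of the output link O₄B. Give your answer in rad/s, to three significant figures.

ω₂ = 11.31 rad/s (from 108 rpm).
Differentiating the loop-closure r₂e^{iθ₂}+r₃e^{iθ₃}=r₁+r₄e^{iθ₄} gives r₂ω₂e^{iθ₂}+r₃ω₃e^{iθ₃}=r₄ω₄e^{iθ₄}.
Eliminating the other unknown: ω₄ = r₂ω₂ sin(θ₂−θ₃) / [r₄ sin(θ₄−θ₃)].
Numerator sine = +0.24531; denominator sine = +0.53435.
Result = 0.0539·11.31·(+0.24531) / (0.0969·(+0.53435)) = +2.888 rad/s; magnitude 2.888 rad/s.

2.89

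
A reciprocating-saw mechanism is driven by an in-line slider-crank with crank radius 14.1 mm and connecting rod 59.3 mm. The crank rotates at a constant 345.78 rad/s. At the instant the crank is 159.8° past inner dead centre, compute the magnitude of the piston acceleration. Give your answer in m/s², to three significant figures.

ω = 345.8 rad/s
x(θ) = r cosθ + √(L² − r² sin²θ); with ω constant, a = ω²·d²x/dθ².
d²x/dθ² = −r cosθ − r²(cos2θ)/√u − r⁴ sin²2θ/(4u^{3/2}),  u = L² − r² sin²θ = 0.00349279 m².
Substituting r = 0.0141 m, L = 0.0593 m, θ = 159.8°: d²x/dθ² = +0.010651 m.
a = ω²·d²x/dθ² = (345.8)²·(+0.010651) = +1273.5 m/s²;  |a| = 1273.5 m/s².

1270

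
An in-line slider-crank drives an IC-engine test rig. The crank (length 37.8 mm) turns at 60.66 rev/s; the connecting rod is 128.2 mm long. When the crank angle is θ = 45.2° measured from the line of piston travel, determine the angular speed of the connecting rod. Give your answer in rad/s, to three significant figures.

ω = 381.1 rad/s (converted from 60.66 rev/s).
The rod makes angle φ with the slider axis where L sinφ = r sinθ; differentiating, L cosφ·φ̇ = r ω cosθ.
L cosφ = √(L² − r² sin²θ) = 0.12536 m.
|ω_rod| = r ω |cosθ| / √(L² − r² sin²θ) = 0.0378·381.1·0.70463/0.12536 = 80.978 rad/s.

81.0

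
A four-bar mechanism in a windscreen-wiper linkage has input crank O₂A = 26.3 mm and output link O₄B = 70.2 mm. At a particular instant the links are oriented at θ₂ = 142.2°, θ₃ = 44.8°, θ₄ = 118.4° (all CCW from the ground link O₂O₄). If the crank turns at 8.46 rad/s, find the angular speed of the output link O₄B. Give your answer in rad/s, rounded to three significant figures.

ω₂ = 8.46 rad/s
Differentiating the loop-closure r₂e^{iθ₂}+r₃e^{iθ₃}=r₁+r₄e^{iθ₄} gives r₂ω₂e^{iθ₂}+r₃ω₃e^{iθ₃}=r₄ω₄e^{iθ₄}.
Eliminating the other unknown: ω₄ = r₂ω₂ sin(θ₂−θ₃) / [r₄ sin(θ₄−θ₃)].
Numerator sine = +0.99167; denominator sine = +0.95931.
Result = 0.0263·8.46·(+0.99167) / (0.0702·(+0.95931)) = +3.2764 rad/s; magnitude 3.2764 rad/s.

3.28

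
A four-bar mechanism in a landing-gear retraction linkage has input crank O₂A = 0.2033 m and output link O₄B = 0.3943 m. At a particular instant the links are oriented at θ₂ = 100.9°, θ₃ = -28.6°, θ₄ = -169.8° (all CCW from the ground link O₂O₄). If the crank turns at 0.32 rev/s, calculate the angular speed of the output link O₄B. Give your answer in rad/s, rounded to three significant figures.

1.28

ω₂ = 2.011 rad/s (from 0.32 rev/s).
Differentiating the loop-closure r₂e^{iθ₂}+r₃e^{iθ₃}=r₁+r₄e^{iθ₄} gives r₂ω₂e^{iθ₂}+r₃ω₃e^{iθ₃}=r₄ω₄e^{iθ₄}.
Eliminating the other unknown: ω₄ = r₂ω₂ sin(θ₂−θ₃) / [r₄ sin(θ₄−θ₃)].
Numerator sine = +0.77162; denominator sine = -0.62660.
Result = 0.2033·2.011·(+0.77162) / (0.3943·(-0.62660)) = -1.2766 rad/s; magnitude 1.2766 rad/s.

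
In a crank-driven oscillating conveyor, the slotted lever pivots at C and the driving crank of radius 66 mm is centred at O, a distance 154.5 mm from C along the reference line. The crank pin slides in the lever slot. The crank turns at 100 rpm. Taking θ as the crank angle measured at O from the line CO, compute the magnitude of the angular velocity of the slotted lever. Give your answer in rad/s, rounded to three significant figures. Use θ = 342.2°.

ω = 10.47 rad/s (from 100 rpm).
Crank pin A relative to C: A = (d + r cosθ, r sinθ); lever angle φ = atan2(r sinθ, d + r cosθ).
Differentiating tanφ: φ̇ = rω(d cosθ + r)/(d² + r² + 2dr cosθ).
d² + r² + 2dr cosθ = |CA|² = 0.047644 m²;  d cosθ + r = +0.2131 m.
|ω_lever| = |0.066·10.47·+0.2131| / 0.047644 = 3.0914 rad/s.

3.09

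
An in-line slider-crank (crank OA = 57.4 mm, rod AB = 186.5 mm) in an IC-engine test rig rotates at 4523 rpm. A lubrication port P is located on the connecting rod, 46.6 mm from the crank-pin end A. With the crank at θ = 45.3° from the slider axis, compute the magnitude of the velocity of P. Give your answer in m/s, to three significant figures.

ω = 473.6 rad/s.  Crank-pin speed |V_A| = rω = 27.187 m/s, perpendicular to OA.
Rod angle: sinφ = −(r/L) sinθ ⇒ φ = -12.637°; ω_rod = −rω cosθ/√(L²−r²sin²θ) = -105.08 rad/s.
V_P = V_A + ω_rod × AP, with AP = 0.0466 m along the rod.
Components: V_Px = −rω sinθ − a·ω_rod·sinφ = -20.396 m/s;  V_Py = rω cosθ + a·ω_rod·cosφ = +14.345 m/s.
|V_P| = √(V_Px² + V_Py²) = 24.936 m/s.

24.9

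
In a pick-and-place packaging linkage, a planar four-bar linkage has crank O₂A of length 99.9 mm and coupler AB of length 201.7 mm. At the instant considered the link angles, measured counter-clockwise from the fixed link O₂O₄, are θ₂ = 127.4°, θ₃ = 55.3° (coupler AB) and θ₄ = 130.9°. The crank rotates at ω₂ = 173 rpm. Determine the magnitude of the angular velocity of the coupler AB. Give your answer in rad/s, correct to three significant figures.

ω₂ = 18.12 rad/s (from 173 rpm).
Differentiating the loop-closure r₂e^{iθ₂}+r₃e^{iθ₃}=r₁+r₄e^{iθ₄} gives r₂ω₂e^{iθ₂}+r₃ω₃e^{iθ₃}=r₄ω₄e^{iθ₄}.
Eliminating the other unknown: ω₃ = r₂ω₂ sin(θ₄−θ₂) / [r₃ sin(θ₃−θ₄)].
Numerator sine = +0.06105; denominator sine = -0.96858.
Result = 0.0999·18.12·(+0.06105) / (0.2017·(-0.96858)) = -0.56555 rad/s; magnitude 0.56555 rad/s.

0.566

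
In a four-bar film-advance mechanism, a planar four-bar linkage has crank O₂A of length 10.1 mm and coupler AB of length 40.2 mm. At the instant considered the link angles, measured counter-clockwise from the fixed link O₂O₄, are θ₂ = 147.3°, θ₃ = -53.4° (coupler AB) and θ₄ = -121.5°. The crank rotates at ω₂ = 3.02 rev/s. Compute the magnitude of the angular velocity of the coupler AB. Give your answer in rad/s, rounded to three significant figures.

ω₂ = 18.98 rad/s (from 3.02 rev/s).
Differentiating the loop-closure r₂e^{iθ₂}+r₃e^{iθ₃}=r₁+r₄e^{iθ₄} gives r₂ω₂e^{iθ₂}+r₃ω₃e^{iθ₃}=r₄ω₄e^{iθ₄}.
Eliminating the other unknown: ω₃ = r₂ω₂ sin(θ₄−θ₂) / [r₃ sin(θ₃−θ₄)].
Numerator sine = +0.99978; denominator sine = +0.92784.
Result = 0.0101·18.98·(+0.99978) / (0.0402·(+0.92784)) = +5.1371 rad/s; magnitude 5.1371 rad/s.

5.14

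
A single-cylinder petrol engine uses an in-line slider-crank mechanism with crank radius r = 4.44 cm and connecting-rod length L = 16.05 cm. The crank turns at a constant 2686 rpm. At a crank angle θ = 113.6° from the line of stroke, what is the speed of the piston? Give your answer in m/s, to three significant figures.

10.1

ω = 2π·2686/60 = 281.3 rad/s
For an in-line slider-crank, x = r cosθ + √(L² − r² sin²θ), so v = −rω sinθ·[1 + r cosθ/√(L² − r² sin²θ)].
With r = 0.0444 m, L = 0.1605 m, θ = 113.6°: √(L² − r² sin²θ) = 0.15526 m.
v = −0.0444·281.3·0.91636·[1 + 0.0444·-0.40035/0.15526] = -10.134 m/s.
|v| = 10.134 m/s.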